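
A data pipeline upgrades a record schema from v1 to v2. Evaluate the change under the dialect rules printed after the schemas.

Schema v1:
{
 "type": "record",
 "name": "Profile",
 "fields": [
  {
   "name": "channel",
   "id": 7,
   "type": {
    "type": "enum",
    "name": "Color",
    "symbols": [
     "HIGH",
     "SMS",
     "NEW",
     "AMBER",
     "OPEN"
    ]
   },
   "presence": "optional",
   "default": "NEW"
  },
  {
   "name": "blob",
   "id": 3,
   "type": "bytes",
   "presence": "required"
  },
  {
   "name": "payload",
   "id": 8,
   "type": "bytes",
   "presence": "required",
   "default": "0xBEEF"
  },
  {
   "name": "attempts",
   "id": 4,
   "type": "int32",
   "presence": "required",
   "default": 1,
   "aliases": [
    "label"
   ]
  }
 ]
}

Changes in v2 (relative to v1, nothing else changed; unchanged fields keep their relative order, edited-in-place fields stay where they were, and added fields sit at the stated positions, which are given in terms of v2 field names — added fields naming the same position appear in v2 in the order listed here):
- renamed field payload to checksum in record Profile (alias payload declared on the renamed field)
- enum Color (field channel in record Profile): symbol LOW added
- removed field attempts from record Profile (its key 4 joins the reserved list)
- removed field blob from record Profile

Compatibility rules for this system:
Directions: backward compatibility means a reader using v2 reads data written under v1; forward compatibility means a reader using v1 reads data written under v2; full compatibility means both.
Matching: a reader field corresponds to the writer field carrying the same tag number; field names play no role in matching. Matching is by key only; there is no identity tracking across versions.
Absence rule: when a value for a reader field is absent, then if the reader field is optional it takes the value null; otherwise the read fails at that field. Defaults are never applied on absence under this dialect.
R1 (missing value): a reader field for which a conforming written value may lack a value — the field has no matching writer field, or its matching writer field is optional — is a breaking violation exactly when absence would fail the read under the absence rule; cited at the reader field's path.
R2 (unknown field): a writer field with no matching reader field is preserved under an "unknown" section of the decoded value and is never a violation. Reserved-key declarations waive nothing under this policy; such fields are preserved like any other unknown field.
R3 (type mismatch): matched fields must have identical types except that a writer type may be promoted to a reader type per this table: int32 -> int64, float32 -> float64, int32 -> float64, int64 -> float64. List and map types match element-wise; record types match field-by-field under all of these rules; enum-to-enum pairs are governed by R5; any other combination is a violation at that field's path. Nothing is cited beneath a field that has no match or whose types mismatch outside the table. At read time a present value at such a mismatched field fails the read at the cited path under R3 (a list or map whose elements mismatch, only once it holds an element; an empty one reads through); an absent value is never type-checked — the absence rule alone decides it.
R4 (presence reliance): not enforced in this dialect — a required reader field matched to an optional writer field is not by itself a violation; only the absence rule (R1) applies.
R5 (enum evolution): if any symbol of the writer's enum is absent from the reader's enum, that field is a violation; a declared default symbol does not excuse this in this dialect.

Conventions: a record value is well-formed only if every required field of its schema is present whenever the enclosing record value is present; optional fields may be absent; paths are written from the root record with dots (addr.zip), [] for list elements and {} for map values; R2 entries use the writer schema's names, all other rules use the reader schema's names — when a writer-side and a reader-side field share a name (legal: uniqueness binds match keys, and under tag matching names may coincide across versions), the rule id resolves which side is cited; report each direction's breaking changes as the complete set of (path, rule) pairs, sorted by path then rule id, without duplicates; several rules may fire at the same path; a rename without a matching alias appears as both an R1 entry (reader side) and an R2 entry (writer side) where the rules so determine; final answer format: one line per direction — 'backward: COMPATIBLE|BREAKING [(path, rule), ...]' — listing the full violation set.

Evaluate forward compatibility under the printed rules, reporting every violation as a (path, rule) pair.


forward: BREAKING [(attempts, R1), (blob, R1), (channel, R5)]

each type pair in Profile: writer, then reader
checking forward for Profile: reader v1 against writer v2:
  Color -> Color, writer optional: channel aligns to channel
  blob has no writer counterpart
  bytes -> bytes, writer required: payload aligns to checksum
  attempts has no writer counterpart
  violation R1 at attempts
  violation R1 at blob
  violation R5 at channel
  => forward verdict for Profile: BREAKING, 3 violation(s)
the other Profile changes do not affect what is asked:
  renamed field payload to checksum in record Profile (alias payload declared on the renamed field) -> no rule fires on it in Profile's dialect; the asked verdict holds


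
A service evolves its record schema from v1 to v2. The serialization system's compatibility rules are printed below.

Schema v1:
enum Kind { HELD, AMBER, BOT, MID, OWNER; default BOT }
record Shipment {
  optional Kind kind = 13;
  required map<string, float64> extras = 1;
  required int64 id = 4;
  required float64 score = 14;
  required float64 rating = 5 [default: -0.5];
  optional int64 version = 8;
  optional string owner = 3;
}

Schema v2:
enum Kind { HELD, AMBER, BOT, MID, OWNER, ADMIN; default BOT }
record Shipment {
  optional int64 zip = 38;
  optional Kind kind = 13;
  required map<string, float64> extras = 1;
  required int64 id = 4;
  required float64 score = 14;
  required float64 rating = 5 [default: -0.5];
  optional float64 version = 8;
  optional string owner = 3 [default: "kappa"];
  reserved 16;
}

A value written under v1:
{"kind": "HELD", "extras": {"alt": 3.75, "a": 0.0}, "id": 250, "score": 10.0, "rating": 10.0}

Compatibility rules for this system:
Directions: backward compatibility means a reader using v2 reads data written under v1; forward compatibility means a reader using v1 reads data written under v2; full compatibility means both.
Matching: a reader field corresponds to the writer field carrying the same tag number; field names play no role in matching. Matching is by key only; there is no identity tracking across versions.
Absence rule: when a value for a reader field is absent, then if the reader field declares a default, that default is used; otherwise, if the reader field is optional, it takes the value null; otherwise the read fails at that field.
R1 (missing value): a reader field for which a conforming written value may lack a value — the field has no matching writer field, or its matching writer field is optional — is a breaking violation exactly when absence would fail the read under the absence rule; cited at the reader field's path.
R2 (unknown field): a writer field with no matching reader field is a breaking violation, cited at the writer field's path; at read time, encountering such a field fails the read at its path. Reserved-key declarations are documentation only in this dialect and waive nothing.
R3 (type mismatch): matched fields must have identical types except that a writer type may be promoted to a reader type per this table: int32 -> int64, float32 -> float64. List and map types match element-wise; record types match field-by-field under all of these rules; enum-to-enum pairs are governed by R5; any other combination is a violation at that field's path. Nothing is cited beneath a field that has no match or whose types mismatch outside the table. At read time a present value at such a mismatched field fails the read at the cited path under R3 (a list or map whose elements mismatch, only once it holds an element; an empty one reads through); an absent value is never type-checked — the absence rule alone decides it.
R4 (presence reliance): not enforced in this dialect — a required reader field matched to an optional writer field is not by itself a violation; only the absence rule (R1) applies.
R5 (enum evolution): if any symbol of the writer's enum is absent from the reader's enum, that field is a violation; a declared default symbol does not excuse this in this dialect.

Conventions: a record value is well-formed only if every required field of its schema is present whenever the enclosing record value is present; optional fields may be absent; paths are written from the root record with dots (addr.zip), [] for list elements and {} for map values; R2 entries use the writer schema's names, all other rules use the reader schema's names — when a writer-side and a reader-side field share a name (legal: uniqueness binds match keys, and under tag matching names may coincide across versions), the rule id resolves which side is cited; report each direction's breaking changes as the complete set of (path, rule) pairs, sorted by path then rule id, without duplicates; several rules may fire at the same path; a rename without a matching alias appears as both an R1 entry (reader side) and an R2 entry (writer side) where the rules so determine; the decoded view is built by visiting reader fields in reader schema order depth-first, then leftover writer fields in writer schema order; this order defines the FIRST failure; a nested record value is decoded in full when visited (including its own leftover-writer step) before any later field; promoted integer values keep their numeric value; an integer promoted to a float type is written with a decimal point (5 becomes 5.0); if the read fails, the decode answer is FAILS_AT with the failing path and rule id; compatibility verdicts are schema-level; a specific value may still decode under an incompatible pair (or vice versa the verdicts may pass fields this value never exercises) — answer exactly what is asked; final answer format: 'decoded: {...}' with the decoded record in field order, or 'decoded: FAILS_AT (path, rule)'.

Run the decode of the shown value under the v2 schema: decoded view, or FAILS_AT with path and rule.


arrows below run writer -> reader for Shipment
decoding the Shipment value with the v2 reader:
  zip := null (not supplied -> null)
  kind := "HELD"
  extras := {"alt": 3.75, "a": 0.0}
  id := 250
  score := 10.0
  rating := 10.0
  version := null (not supplied -> null)
  owner := "kappa" (no value, default fills)
  => decoded: {"zip": null, "kind": "HELD", "extras": {"alt": 3.75, "a": 0.0}, "id": 250, "score": 10.0, "rating": 10.0, "version": null, "owner": "kappa"}
ruling out the remaining Shipment differences:
  enum Kind (field kind in record Shipment): symbol ADMIN added -> changes Shipment's schema-level verdicts only — the decode of this value is the same
  field version in record Shipment: type int64 changed to float64 -> changes Shipment's schema-level verdicts only — the decode of this value is the same

decoded: {"zip": null, "kind": "HELD", "extras": {"alt": 3.75, "a": 0.0}, "id": 250, "score": 10.0, "rating": 10.0, "version": null, "owner": "kappa"}


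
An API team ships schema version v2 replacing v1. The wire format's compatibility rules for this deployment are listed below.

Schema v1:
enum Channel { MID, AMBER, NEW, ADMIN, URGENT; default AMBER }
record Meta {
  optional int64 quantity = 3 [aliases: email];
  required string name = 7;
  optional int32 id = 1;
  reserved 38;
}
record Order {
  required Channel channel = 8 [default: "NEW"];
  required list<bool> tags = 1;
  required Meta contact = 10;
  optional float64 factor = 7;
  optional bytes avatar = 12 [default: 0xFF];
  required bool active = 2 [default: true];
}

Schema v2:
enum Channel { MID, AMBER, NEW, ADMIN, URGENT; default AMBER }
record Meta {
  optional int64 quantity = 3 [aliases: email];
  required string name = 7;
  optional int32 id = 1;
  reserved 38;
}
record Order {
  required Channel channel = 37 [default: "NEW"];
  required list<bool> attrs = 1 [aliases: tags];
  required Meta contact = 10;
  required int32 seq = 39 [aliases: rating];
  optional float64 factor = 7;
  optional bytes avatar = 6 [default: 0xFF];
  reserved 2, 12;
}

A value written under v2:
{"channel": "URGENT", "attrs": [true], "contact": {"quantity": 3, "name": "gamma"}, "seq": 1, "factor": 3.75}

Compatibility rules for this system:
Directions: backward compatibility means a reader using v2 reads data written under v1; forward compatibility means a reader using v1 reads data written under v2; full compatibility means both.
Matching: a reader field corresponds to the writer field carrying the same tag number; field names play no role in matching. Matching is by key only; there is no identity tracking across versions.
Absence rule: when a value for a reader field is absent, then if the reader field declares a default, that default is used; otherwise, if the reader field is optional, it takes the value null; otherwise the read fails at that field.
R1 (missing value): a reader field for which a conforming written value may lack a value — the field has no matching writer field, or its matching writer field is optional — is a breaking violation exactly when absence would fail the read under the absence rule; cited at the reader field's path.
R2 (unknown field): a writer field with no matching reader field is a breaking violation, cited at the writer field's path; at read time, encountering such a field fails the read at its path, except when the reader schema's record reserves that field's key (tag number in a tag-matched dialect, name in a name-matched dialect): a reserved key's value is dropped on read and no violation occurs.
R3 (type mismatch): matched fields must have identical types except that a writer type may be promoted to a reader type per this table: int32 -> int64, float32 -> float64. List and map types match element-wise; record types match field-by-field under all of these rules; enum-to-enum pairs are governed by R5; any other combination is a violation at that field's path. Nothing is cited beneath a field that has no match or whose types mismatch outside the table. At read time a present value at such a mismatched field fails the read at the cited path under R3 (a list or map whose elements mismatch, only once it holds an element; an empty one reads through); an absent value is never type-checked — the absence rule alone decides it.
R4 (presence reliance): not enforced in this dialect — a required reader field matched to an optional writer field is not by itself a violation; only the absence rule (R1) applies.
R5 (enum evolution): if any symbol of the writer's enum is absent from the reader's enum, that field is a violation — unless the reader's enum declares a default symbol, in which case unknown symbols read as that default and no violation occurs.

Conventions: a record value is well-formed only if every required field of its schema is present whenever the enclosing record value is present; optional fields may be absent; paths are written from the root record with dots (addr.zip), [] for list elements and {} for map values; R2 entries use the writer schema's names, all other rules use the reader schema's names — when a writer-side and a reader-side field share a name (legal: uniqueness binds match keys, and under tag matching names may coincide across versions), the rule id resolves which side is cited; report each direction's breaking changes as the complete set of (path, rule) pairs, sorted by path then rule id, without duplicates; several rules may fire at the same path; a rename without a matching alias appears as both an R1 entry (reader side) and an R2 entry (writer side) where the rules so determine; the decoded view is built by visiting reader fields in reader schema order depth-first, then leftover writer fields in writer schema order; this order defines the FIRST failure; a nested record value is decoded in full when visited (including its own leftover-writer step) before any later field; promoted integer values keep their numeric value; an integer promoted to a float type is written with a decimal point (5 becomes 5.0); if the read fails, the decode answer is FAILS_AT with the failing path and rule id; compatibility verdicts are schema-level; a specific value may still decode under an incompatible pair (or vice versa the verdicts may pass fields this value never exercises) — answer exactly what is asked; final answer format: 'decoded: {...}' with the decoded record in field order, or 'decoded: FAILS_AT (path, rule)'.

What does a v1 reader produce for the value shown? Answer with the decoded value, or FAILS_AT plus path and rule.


decoded: FAILS_AT (channel, R2)

arrows below run writer -> reader for Order
decode (reader v1):
  channel := "NEW" (no value, default fills)
  tags := [true] (from writer attrs)
  contact.quantity := 3
  contact.name := "gamma"
  contact.id := null (not supplied -> null)
  factor := 3.75
  avatar := 0xFF (no value, default fills)
  active := true (no value, default fills)
  read fails at channel under R2 (unknown field)
  => FAILS_AT (channel, R2)
the other Order changes do not affect what is asked:
  removed field active from record Order (its key 2 joins the reserved list) -> schema-level compatibility only; this Order value's decode is unchanged
  renamed field tags to attrs in record Order (alias tags declared on the renamed field) -> schema-level compatibility only; this Order value's decode is unchanged
  added field seq to record Order: required int32, tag 39 (in v2 it sits immediately before factor) -> schema-level compatibility only; this Order value's decode is unchanged
  field avatar in record Order: tag 12 changed to 6 -> schema-level compatibility only; this Order value's decode is unchanged


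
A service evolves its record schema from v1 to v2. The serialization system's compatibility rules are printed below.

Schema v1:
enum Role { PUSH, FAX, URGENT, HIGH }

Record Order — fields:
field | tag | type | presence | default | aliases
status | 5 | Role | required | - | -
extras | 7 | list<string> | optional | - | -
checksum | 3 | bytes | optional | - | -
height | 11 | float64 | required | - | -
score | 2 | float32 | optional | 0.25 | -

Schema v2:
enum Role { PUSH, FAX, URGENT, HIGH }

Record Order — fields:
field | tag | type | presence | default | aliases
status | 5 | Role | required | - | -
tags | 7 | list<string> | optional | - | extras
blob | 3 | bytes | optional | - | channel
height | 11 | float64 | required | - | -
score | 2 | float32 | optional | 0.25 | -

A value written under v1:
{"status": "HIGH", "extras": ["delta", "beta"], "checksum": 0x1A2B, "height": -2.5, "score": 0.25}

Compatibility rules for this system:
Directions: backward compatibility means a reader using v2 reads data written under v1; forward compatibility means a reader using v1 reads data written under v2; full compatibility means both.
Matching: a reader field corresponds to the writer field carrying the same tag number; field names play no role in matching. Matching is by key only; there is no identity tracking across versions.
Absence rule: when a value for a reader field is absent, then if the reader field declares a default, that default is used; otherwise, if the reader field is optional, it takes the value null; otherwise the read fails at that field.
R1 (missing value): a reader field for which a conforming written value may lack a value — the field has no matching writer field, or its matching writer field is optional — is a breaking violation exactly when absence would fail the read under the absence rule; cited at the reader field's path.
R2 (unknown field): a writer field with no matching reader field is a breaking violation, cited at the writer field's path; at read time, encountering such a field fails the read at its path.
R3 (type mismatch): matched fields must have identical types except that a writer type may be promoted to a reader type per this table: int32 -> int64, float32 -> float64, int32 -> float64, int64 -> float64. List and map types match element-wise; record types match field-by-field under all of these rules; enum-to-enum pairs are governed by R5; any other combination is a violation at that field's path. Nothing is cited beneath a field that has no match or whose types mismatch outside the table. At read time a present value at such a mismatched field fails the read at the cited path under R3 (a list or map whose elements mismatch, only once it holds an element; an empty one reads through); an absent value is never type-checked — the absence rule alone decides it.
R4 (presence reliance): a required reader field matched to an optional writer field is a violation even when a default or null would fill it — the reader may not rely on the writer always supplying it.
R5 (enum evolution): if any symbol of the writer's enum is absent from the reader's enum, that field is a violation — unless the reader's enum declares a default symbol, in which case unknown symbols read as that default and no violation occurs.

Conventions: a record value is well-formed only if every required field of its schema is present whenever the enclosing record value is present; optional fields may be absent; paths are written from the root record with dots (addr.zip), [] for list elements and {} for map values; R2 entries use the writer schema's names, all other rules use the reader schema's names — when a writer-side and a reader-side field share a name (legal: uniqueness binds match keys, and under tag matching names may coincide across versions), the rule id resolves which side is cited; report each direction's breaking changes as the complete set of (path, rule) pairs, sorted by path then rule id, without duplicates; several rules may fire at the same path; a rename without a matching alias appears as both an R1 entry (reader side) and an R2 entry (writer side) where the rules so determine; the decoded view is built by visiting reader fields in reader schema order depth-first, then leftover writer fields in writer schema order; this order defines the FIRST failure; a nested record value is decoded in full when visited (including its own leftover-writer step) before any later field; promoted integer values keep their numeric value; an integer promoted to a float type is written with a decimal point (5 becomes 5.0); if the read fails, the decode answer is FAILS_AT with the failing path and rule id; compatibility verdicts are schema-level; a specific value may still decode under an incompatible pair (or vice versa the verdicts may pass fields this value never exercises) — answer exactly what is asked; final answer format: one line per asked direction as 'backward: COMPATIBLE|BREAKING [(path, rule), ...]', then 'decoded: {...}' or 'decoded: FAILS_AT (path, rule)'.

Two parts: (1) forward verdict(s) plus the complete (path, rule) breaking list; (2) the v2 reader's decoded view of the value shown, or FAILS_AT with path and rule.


in Order below, arrows point writer -> reader
forward for Order (reader v1, writer v2):
  Role -> Role, writer required: status aligns to status
  list<string> -> list<string>, writer optional: extras aligns to tags
  bytes -> bytes, writer optional: checksum aligns to blob
  float64 -> float64, writer required: height aligns to height
  float32 -> float32, writer optional: score aligns to score
  => forward verdict for Order: COMPATIBLE, no violations
decode (reader v2):
  status := "HIGH"
  tags := ["delta", "beta"] (from writer extras)
  blob := 0x1A2B (from writer checksum)
  height := -2.5
  score := 0.25
  => decoded: {"status": "HIGH", "tags": ["delta", "beta"], "blob": 0x1A2B, "height": -2.5, "score": 0.25}

forward: COMPATIBLE []; decoded: {"status": "HIGH", "tags": ["delta", "beta"], "blob": 0x1A2B, "height": -2.5, "score": 0.25}


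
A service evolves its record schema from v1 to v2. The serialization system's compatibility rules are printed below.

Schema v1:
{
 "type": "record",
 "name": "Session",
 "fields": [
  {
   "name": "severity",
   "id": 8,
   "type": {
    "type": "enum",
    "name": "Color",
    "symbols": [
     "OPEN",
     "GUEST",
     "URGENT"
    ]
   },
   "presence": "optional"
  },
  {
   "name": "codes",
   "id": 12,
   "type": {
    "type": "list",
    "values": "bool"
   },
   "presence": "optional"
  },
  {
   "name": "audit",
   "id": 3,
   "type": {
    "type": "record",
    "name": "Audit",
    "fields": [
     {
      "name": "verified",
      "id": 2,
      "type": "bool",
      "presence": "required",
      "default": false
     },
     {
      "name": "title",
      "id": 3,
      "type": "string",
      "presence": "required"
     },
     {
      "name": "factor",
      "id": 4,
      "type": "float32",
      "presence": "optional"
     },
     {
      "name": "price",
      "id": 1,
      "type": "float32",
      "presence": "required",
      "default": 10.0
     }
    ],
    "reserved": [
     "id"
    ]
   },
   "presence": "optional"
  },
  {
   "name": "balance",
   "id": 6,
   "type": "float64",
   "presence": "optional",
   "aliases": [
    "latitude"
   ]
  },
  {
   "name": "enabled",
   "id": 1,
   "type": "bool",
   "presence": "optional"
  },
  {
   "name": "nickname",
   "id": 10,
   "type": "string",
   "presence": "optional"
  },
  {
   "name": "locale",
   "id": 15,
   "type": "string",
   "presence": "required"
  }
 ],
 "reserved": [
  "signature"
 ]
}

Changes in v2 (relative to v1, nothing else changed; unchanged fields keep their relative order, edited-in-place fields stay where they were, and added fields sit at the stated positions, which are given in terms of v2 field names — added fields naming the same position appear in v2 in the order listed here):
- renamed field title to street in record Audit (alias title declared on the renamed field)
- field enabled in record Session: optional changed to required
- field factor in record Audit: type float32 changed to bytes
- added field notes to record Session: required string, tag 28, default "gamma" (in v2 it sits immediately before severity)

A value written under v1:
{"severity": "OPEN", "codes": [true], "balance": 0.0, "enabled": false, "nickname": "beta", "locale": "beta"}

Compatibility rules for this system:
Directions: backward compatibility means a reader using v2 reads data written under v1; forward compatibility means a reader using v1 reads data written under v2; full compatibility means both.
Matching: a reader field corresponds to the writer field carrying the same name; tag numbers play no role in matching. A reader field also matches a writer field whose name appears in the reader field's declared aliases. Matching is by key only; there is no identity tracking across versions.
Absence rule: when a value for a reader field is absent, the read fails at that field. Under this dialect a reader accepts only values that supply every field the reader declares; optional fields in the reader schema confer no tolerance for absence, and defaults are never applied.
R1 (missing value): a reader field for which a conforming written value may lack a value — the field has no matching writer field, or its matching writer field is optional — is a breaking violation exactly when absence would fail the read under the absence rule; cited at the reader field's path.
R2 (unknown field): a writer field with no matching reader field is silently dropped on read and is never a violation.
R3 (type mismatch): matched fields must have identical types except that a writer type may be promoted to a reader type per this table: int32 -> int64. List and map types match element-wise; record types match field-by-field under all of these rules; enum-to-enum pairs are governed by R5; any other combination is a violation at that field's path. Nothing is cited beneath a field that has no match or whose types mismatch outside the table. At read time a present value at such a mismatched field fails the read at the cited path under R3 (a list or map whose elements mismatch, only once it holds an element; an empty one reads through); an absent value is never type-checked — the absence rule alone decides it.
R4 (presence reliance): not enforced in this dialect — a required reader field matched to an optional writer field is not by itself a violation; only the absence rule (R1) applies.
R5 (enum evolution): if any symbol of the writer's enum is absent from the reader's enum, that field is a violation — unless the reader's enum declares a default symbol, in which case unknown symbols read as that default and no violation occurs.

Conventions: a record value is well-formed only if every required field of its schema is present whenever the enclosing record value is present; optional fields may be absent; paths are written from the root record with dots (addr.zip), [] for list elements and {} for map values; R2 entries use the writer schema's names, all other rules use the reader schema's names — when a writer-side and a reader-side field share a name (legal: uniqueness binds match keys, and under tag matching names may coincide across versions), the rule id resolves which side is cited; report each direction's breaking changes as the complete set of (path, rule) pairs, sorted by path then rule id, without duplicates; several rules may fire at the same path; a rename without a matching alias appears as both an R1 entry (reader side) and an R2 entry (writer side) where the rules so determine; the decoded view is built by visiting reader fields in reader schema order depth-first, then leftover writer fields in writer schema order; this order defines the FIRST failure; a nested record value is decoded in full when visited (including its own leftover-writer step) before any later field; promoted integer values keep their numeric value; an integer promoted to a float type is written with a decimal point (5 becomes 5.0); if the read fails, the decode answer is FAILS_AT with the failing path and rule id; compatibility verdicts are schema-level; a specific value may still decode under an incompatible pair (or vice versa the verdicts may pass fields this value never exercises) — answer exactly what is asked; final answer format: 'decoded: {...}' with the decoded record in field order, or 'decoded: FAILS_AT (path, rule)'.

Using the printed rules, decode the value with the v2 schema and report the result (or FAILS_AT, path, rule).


decoded: FAILS_AT (notes, R1)

arrows below run writer -> reader for Session
decode walk for Session under reader schema v2:
  read fails at notes under R1 (no fill)
  => FAILS_AT (notes, R1)
ruling out the remaining Session differences:
  renamed field title to street in record Audit (alias title declared on the renamed field) -> a verdict-level change on Session — the shown value reads the same
  field enabled in record Session: optional changed to required -> a verdict-level change on Session — the shown value reads the same
  field factor in record Audit: type float32 changed to bytes -> a verdict-level change on Session — the shown value reads the same


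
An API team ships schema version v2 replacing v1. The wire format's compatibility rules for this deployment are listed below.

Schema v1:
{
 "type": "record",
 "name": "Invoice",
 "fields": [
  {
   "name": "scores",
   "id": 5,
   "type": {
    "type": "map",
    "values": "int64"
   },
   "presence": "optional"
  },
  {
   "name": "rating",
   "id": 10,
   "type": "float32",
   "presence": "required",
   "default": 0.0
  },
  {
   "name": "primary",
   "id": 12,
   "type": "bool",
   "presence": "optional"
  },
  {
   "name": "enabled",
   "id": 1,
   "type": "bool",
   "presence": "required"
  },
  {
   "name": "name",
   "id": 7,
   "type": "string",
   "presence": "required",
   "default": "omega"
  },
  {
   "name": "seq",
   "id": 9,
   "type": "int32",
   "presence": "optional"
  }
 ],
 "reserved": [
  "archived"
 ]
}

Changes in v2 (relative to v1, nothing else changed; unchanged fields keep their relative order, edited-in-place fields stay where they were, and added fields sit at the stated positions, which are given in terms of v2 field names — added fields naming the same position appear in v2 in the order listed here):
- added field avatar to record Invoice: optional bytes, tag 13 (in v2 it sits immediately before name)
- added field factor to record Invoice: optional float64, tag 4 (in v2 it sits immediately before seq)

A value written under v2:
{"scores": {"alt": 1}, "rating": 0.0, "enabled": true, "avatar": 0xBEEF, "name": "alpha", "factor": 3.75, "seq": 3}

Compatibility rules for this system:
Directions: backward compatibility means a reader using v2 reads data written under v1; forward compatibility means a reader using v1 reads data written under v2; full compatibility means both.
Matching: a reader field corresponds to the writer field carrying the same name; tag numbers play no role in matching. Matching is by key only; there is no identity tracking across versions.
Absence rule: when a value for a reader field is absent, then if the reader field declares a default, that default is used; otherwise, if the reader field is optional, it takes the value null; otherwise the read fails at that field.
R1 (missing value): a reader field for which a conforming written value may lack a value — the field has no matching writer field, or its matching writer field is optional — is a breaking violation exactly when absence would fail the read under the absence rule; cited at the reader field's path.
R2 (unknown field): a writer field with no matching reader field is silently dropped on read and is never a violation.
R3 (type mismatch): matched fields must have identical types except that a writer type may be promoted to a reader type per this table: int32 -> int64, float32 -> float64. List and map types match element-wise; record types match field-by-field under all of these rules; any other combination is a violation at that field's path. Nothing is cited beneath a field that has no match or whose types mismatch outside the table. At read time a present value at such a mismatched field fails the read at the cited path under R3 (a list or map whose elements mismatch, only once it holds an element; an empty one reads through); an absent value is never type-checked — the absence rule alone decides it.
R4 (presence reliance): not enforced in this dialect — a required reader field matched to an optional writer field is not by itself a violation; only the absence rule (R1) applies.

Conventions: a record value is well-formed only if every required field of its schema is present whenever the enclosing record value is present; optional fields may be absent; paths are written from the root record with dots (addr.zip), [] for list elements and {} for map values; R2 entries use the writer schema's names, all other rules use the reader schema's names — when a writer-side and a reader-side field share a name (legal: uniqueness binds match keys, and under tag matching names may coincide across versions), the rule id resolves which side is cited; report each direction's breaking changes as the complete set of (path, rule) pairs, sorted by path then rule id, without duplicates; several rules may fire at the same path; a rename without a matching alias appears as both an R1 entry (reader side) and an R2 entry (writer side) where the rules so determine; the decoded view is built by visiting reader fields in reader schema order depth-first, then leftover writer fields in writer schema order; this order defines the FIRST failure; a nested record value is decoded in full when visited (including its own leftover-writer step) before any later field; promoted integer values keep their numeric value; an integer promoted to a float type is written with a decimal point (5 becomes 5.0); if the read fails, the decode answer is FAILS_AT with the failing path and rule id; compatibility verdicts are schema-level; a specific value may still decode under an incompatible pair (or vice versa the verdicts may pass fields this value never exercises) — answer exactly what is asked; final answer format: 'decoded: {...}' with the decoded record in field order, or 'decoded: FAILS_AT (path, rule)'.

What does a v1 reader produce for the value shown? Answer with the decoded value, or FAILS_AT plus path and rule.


decoded: {"scores": {"alt": 1}, "rating": 0.0, "primary": null, "enabled": true, "name": "alpha", "seq": 3}

in Invoice below, arrows point writer -> reader
decode (reader v1):
  scores := {"alt": 1}
  rating := 0.0
  primary := null (missing; optional => null)
  enabled := true
  name := "alpha"
  seq := 3
  writer avatar: no reader field; dropped
  writer factor: no reader field; dropped
  => decoded: {"scores": {"alt": 1}, "rating": 0.0, "primary": null, "enabled": true, "name": "alpha", "seq": 3}
checking off the Invoice differences that do not matter here:
  added field avatar to record Invoice: optional bytes, tag 13 (in v2 it sits immediately before name) -> no rule fires on it and the decoded Invoice view is identical with or without it
  added field factor to record Invoice: optional float64, tag 4 (in v2 it sits immediately before seq) -> no rule fires on it and the decoded Invoice view is identical with or without it


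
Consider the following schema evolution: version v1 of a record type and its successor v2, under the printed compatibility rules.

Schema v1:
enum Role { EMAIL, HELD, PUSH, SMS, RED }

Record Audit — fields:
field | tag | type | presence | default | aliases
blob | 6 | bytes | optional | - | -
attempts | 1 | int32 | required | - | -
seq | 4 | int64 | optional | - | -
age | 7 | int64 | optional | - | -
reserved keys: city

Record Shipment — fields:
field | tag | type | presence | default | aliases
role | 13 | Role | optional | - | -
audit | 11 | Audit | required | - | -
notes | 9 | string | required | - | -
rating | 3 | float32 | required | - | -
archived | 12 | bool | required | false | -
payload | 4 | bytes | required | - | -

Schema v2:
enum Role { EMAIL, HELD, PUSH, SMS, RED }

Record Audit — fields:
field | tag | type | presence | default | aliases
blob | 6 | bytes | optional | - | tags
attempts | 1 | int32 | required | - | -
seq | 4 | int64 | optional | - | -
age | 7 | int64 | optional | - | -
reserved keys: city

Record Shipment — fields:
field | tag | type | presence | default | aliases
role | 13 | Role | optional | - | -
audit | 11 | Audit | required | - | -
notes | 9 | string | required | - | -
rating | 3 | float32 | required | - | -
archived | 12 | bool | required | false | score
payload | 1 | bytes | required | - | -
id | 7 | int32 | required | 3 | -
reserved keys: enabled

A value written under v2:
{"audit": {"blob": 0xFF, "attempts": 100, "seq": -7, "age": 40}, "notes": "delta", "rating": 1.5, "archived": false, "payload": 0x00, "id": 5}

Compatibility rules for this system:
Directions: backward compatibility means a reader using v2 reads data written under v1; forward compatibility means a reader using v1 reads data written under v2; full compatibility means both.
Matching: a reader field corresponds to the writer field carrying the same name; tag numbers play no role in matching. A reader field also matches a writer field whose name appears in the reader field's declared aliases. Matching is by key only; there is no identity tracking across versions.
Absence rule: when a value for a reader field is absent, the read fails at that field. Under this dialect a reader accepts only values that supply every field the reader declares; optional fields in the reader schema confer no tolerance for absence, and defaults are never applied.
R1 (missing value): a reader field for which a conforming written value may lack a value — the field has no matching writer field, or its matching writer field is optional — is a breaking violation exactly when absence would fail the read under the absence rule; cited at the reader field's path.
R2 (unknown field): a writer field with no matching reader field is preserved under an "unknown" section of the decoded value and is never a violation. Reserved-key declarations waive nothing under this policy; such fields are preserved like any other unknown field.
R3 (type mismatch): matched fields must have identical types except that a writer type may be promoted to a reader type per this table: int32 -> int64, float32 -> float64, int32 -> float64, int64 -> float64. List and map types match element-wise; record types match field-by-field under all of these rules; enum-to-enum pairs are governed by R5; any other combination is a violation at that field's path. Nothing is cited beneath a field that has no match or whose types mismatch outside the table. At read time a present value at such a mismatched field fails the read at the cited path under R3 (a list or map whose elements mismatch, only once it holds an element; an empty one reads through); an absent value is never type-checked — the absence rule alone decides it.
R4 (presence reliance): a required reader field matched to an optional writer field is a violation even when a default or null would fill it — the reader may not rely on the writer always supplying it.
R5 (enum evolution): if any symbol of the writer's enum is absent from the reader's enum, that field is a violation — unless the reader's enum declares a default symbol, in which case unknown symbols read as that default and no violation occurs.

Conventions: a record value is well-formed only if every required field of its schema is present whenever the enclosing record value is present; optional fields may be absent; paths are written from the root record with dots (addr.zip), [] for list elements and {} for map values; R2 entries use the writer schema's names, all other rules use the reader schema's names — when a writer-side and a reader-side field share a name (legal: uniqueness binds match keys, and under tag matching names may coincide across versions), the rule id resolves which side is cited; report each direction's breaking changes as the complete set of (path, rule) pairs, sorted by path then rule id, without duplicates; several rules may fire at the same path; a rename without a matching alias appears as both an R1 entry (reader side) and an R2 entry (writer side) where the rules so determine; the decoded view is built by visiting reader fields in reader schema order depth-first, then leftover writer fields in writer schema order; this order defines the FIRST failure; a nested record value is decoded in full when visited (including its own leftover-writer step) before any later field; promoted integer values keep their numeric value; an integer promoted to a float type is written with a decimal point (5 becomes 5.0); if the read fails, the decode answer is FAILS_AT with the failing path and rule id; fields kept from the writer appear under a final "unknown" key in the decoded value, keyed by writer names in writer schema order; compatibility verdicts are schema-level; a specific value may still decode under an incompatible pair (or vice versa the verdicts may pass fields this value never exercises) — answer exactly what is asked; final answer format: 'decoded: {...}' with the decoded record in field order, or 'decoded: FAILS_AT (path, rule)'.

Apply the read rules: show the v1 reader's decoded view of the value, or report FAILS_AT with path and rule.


decoded: FAILS_AT (role, R1)

arrows below run writer -> reader for Shipment
migrating the Shipment value to v1:
  read fails at role under R1 (no fill)
  => FAILS_AT (role, R1)
diffs on Shipment not affecting the asked answer:
  field payload in record Shipment: tag 4 changed to 1 -> inert under this dialect — no rule fires on Shipment and the result does not move
  added field id to record Shipment: required int32, tag 7, default 3 (in v2 it sits last) -> affects the rule determinations only; this particular Shipment value decodes identically
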